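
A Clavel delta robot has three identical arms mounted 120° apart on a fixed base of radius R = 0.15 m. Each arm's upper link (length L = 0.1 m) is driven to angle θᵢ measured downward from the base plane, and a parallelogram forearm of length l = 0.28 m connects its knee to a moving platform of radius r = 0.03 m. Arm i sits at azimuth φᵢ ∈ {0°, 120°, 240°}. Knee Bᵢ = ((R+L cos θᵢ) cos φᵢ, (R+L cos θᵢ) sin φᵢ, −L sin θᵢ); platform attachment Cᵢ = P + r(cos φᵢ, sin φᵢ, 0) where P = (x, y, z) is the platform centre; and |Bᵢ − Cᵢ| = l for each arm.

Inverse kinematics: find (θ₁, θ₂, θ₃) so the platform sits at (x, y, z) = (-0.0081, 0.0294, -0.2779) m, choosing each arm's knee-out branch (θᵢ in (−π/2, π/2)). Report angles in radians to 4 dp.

θ₁ = 0.8726, θ₂ = 0.6112, θ₃ = 0.9598

rotate P by −φ1: (-0.0081, 0.0294, -0.2779)
  A cos θ + B sin θ = C:  0.1281·cos θ + -0.2779·sin θ = -0.1305
  √(A²+B²)=0.3060;  θ1 = -1.1389+2.0114 ≈ 0.8726
rotate P by −φ2: (0.0295, -0.0077, -0.2779)
  A=0.0905, B=-0.2779, C=(l²−L²−A²−y'²−z²)/(2L)=-0.0854
  √(A²+B²)=0.2923;  θ2 = -1.2560+1.8673 ≈ 0.6112
arm 3 (φ=240.0°): x'=-0.0214, y'=-0.0217
  A cos θ + B sin θ = C:  0.1414·cos θ + -0.2779·sin θ = -0.1465
  γ=atan2(-0.2779,0.1414)=-1.1001;  ψ=arccos(-0.4698)=2.0598;  θ3=γ+ψ≈0.9598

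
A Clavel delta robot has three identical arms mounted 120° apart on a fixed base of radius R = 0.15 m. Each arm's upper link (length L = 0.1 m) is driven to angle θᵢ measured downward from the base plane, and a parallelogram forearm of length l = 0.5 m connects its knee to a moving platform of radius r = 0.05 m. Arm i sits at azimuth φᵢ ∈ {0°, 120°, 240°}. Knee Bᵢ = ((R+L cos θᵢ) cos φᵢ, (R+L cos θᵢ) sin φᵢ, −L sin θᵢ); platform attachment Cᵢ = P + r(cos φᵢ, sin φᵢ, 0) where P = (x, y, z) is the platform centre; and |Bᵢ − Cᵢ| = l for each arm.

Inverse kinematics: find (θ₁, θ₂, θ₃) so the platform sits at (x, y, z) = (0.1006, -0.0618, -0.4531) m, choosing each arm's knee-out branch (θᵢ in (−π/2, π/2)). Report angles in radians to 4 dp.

θ₁ = -0.3491, θ₂ = 0.5236, θ₃ = 0.0870

rotate P by −φ1: (0.1006, -0.0618, -0.4531)
  e−x'=-0.0006;  (l²−L²−(e−x')²−y'²−z²)/2L = 0.1544
  θ1 = atan2(B,A) + arccos(C/0.4531) = -0.3491
arm 2 (φ=120.0°): x'=-0.1038, y'=-0.0562
  e−x'=0.2038;  (l²−L²−(e−x')²−y'²−z²)/2L = -0.0500
  √(A²+B²)=0.4968;  θ2 = -1.1481+1.6716 ≈ 0.5236
φ3=240.0° → target in arm frame (0.0032, 0.1180)
  A cos θ + B sin θ = C:  0.0968·cos θ + -0.4531·sin θ = 0.0570
  γ=atan2(-0.4531,0.0968)=-1.3604;  ψ=arccos(0.1231)=1.4474;  θ3=γ+ψ≈0.0870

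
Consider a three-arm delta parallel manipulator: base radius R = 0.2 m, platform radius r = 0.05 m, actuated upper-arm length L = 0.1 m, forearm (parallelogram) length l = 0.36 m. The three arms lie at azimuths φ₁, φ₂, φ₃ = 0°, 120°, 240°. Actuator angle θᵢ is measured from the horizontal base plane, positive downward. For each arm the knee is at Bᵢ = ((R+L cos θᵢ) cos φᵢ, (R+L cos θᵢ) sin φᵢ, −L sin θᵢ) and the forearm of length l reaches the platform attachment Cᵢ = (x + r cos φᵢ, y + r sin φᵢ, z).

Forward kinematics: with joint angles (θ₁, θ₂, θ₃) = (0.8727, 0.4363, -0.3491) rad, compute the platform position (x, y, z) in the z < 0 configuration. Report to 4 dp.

(-0.0741, -0.0529, -0.2855)

arm 1 at φ=0.0°: ρ1 = 0.2143;  S1 = (0.2143, 0.0000, -0.0766)
φ2=120.0°: virtual centre (-0.1203, 0.2084, -0.0423), radius l
S3 = (0.2440·cos240.0°, 0.2440·sin240.0°, 0.0342) = (-0.1220, -0.2113, 0.0342)
eliminate P² terms by subtracting sphere 1 from 2 and 3
linear system: -0.6692x+0.4168y = 0.0079−0.0687z; -0.6725x+-0.4226y = 0.0089−0.2216z
det = 0.5631;  x = -0.0125+0.2156z,  y = -0.0011+0.1813z
sphere 1 gives Az²+Bz+C=0 with A=1.0794, B=0.0550, C=-0.0723;  B²−4AC=0.3151;  roots -0.2855, 0.2346;  negative root z = -0.2855
x = -0.0741, y = -0.0529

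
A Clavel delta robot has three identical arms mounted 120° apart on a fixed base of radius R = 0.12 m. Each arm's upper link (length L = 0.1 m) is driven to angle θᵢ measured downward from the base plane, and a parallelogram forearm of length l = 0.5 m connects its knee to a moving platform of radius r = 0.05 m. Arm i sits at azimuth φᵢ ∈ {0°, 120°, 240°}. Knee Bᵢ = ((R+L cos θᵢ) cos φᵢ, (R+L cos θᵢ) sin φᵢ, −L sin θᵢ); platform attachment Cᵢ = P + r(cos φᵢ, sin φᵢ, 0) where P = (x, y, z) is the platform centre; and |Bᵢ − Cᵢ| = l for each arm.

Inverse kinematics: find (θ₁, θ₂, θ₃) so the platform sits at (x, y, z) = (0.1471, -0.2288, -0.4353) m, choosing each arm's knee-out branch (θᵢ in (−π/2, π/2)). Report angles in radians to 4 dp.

θ₁ = -0.0872, θ₂ = 1.3091, θ₃ = 0.0001

rotate P by −φ1: (0.1471, -0.2288, -0.4353)
  A cos θ + B sin θ = C:  -0.0771·cos θ + -0.4353·sin θ = -0.0389
  θ1 = atan2(B,A) + arccos(C/0.4421) = -0.0872
arm 2 (φ=120.0°): x'=-0.2717, y'=-0.0130
  A cos θ + B sin θ = C:  0.3417·cos θ + -0.4353·sin θ = -0.3321
  θ2 = atan2(B,A) + arccos(C/0.5534) = 1.3091
arm 3 (φ=240.0°): x'=0.1246, y'=0.2418
  A=-0.0546, B=-0.4353, C=(l²−L²−A²−y'²−z²)/(2L)=-0.0547
  γ=atan2(-0.4353,-0.0546)=-1.6956;  ψ=arccos(-0.1246)=1.6957;  θ3=γ+ψ≈0.0001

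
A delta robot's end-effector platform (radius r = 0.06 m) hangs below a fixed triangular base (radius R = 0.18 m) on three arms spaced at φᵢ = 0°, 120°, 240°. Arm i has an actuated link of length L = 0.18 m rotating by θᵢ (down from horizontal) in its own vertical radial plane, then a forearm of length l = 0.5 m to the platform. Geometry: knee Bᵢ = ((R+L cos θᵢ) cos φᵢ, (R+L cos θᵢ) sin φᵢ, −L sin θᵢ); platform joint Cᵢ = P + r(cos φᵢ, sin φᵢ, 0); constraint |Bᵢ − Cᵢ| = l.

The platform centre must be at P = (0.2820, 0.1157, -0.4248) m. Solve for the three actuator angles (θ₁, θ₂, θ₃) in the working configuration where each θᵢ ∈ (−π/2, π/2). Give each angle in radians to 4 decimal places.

θ₁ = -0.3491, θ₂ = 0.8728, θ₃ = 1.3964

rotate P by −φ1: (0.2820, 0.1157, -0.4248)
  e−x'=-0.1620;  (l²−L²−(e−x')²−y'²−z²)/2L = -0.0069
  √(A²+B²)=0.4546;  θ1 = -1.9351+1.5860 ≈ -0.3491
arm 2 (φ=120.0°): x'=-0.0408, y'=-0.3021
  A=0.1608, B=-0.4248, C=(l²−L²−A²−y'²−z²)/(2L)=-0.2221
  θ2 = atan2(B,A) + arccos(C/0.4542) = 0.8728
φ3=240.0° → target in arm frame (-0.2412, 0.1864)
  A cos θ + B sin θ = C:  0.3612·cos θ + -0.4248·sin θ = -0.3557
  √(A²+B²)=0.5576;  θ3 = -0.8661+2.2626 ≈ 1.3964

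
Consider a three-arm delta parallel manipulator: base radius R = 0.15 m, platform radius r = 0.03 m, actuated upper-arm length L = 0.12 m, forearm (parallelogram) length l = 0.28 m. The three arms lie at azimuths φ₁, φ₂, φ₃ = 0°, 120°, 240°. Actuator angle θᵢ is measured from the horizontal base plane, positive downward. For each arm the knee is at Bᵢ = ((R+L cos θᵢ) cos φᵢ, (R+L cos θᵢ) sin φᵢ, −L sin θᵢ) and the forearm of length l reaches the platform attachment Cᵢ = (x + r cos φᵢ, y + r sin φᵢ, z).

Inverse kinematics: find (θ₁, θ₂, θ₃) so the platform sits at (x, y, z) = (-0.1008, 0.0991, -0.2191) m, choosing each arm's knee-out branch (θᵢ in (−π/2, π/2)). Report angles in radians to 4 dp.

arm 1 (φ=0.0°): x'=-0.1008, y'=0.0991
  A cos θ + B sin θ = C:  0.2208·cos θ + -0.2191·sin θ = -0.1774
  γ=atan2(-0.2191,0.2208)=-0.7815;  ψ=arccos(-0.5703)=2.1777;  θ1=γ+ψ≈1.3962
arm 2 (φ=120.0°): x'=0.1362, y'=0.0377
  A cos θ + B sin θ = C:  -0.0162·cos θ + -0.2191·sin θ = 0.0596
  γ=atan2(-0.2191,-0.0162)=-1.6447;  ψ=arccos(0.2713)=1.2960;  θ2=γ+ψ≈-0.3487
rotate P by −φ3: (-0.0354, -0.1368, -0.2191)
  A=0.1554, B=-0.2191, C=(l²−L²−A²−y'²−z²)/(2L)=-0.1120
  √(A²+B²)=0.2686;  θ3 = -0.9538+2.0010 ≈ 1.0472

θ₁ = 1.3962, θ₂ = -0.3487, θ₃ = 1.0472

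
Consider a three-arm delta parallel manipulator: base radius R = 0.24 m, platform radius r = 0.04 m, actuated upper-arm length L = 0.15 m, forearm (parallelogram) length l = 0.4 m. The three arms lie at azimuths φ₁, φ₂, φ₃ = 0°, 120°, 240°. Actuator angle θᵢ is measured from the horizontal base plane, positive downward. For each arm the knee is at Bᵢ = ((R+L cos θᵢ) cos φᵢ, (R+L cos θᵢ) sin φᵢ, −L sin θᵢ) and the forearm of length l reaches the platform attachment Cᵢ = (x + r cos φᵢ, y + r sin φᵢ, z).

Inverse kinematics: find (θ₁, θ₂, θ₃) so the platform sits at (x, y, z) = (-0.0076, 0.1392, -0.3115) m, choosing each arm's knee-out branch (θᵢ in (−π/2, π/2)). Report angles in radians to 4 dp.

θ₁ = 0.7851, θ₂ = -0.0875, θ₃ = 1.3090

arm 1 (φ=0.0°): x'=-0.0076, y'=0.1392
  A=0.2076, B=-0.3115, C=(l²−L²−A²−y'²−z²)/(2L)=-0.0734
  √(A²+B²)=0.3743;  θ1 = -0.9829+1.7680 ≈ 0.7851
arm 2 (φ=120.0°): x'=0.1244, y'=-0.0630
  A cos θ + B sin θ = C:  0.0756·cos θ + -0.3115·sin θ = 0.1026
  θ2 = atan2(B,A) + arccos(C/0.3206) = -0.0875
arm 3 (φ=240.0°): x'=-0.1168, y'=-0.0762
  A=0.3168, B=-0.3115, C=(l²−L²−A²−y'²−z²)/(2L)=-0.2189
  θ3 = atan2(B,A) + arccos(C/0.4443) = 1.3090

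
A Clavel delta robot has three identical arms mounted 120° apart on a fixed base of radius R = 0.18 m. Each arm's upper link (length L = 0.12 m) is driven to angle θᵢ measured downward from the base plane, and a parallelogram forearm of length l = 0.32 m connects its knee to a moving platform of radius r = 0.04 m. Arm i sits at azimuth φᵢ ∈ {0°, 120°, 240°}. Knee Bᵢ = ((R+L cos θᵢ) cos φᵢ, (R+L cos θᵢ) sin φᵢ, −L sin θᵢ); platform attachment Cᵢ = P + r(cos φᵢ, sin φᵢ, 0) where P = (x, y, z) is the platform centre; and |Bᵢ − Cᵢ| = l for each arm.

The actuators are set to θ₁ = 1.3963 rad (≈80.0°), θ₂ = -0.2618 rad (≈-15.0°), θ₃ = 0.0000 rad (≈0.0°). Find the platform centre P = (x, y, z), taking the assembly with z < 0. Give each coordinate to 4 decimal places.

φ1=0.0°: virtual centre (0.1608, 0.0000, -0.1182), radius l
arm 2 at φ=120.0°: (R−r)+L cos θ2 = 0.2559;  centre 2 = (-0.1280, 0.2216, 0.0311)
centre 3 = (0.2600·cos240.0°, 0.2600·sin240.0°, 0.0000) = (-0.1300, -0.2252, 0.0000)
|centre ₂|²−|centre ₁|² = 0.0266;  |centre ₃|²−|centre ₁|² = 0.0278
linear system: -0.5776x+0.4433y = 0.0266−0.2985z; -0.5817x+-0.4503y = 0.0278−0.2364z
det = 0.5179;  x = -0.0469+0.4618z,  y = -0.0011+-0.0716z
into |P−centre ₁|² = l²: 1.2184z² + 0.0446z + -0.0453 = 0;  Δ = 0.2226;  z = -0.2120 or 0.1753 → z<0 root = -0.2120
x = -0.1448, y = 0.0141

(-0.1448, 0.0141, -0.2120)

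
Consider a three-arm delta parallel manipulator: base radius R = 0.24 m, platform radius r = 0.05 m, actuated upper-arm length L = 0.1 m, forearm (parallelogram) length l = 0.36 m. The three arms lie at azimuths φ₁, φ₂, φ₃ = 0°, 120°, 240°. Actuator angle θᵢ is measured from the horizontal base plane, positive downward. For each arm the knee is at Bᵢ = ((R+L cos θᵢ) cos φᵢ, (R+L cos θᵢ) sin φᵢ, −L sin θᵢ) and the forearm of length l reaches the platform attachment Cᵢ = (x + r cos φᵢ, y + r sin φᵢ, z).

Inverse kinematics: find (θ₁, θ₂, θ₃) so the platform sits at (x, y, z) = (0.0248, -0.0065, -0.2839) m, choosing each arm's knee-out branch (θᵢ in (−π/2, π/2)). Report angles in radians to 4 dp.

θ₁ = 0.3484, θ₂ = 0.6979, θ₃ = 0.6108

φ1=0.0° → target in arm frame (0.0248, -0.0065)
  e−x'=0.1652;  (l²−L²−(e−x')²−y'²−z²)/2L = 0.0583
  √(A²+B²)=0.3285;  θ1 = -1.0438+1.3922 ≈ 0.3484
rotate P by −φ2: (-0.0180, -0.0182, -0.2839)
  A=0.2080, B=-0.2839, C=(l²−L²−A²−y'²−z²)/(2L)=-0.0230
  √(A²+B²)=0.3520;  θ2 = -0.9384+1.6363 ≈ 0.6979
arm 3 (φ=240.0°): x'=-0.0068, y'=0.0247
  A cos θ + B sin θ = C:  0.1968·cos θ + -0.2839·sin θ = -0.0016
  θ3 = atan2(B,A) + arccos(C/0.3454) = 0.6108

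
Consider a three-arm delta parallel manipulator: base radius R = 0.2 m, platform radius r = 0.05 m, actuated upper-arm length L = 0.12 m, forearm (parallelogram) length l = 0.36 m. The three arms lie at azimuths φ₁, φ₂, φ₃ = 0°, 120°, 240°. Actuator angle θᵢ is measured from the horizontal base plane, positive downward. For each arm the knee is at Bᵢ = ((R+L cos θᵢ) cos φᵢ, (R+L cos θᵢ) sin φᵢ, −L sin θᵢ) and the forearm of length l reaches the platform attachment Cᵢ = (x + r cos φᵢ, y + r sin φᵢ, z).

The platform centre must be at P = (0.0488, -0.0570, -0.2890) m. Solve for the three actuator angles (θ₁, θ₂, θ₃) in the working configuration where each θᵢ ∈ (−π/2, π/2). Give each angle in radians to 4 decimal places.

arm 1 (φ=0.0°): x'=0.0488, y'=-0.0570
  A=0.1012, B=-0.2890, C=(l²−L²−A²−y'²−z²)/(2L)=0.0758
  θ1 = atan2(B,A) + arccos(C/0.3062) = 0.0867
φ2=120.0° → target in arm frame (-0.0738, -0.0138)
  e−x'=0.2238;  (l²−L²−(e−x')²−y'²−z²)/2L = -0.0774
  √(A²+B²)=0.3655;  θ2 = -0.9119+1.7842 ≈ 0.8723
arm 3 (φ=240.0°): x'=0.0250, y'=0.0708
  A=0.1250, B=-0.2890, C=(l²−L²−A²−y'²−z²)/(2L)=0.0460
  θ3 = atan2(B,A) + arccos(C/0.3149) = 0.2618

θ₁ = 0.0867, θ₂ = 0.8723, θ₃ = 0.2618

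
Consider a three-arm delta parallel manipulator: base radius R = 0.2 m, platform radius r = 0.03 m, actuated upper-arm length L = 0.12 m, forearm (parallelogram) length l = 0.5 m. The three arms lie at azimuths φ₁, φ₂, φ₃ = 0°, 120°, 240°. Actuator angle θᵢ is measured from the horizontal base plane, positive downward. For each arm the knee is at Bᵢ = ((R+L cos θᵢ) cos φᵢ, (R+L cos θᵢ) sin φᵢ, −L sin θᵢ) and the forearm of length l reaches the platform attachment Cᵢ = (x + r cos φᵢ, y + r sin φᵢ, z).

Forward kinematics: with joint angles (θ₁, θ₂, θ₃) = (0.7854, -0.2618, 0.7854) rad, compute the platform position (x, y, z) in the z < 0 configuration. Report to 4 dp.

φ1=0.0°: virtual centre (0.2549, 0.0000, -0.0849), radius l
centre 2 = (0.2859·cos120.0°, 0.2859·sin120.0°, 0.0311) = (-0.1430, 0.2476, 0.0311)
φ3=240.0°: virtual centre (-0.1274, -0.2207, -0.0849), radius l
|centre ₂|²−|centre ₁|² = 0.0106;  |centre ₃|²−|centre ₁|² = 0.0000
linear system: -0.7956x+0.4952y = 0.0106−0.2318z; -0.7646x+-0.4414y = 0.0000−0.0000z
det = 0.7298;  x = -0.0064+0.1402z,  y = 0.0111+-0.2429z
quadratic in z: (1.0786)z²+(0.0911)z+(-0.1744)=0, √Δ=0.8723 → z ∈ {-0.4466, 0.3621}; z = -0.4466 (taking z<0)
x = -0.0690, y = 0.1195

(-0.0690, 0.1195, -0.4466)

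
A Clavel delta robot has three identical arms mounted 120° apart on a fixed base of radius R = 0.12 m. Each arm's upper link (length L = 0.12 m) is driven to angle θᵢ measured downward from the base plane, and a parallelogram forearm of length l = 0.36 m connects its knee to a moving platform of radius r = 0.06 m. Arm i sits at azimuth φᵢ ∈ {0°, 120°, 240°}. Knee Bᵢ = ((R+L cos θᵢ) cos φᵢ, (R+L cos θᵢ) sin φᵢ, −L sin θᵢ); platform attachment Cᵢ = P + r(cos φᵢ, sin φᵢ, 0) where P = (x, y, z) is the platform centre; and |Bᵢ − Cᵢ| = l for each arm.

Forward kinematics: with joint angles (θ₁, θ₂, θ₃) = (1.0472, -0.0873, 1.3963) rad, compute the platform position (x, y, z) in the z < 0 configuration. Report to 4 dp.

(-0.0472, 0.2114, -0.3426)

arm 1 at φ=0.0°: ρ1 = 0.1200;  O1 = (0.1200, 0.0000, -0.1039)
O2 = (0.1795·cos120.0°, 0.1795·sin120.0°, 0.0105) = (-0.0898, 0.1555, 0.0105)
O3 = (0.0808·cos240.0°, 0.0808·sin240.0°, -0.1182) = (-0.0404, -0.0700, -0.1182)
subtract pairs → two planes through P
plane₁₂: -0.4195x+0.3110y+0.2288z = 0.0071
Cramer: x(z) = 0.0029+0.1461z;  y(z) = 0.0269-0.5385z
into |P−O₁|² = l²: 1.3113z² + 0.1447z + -0.1044 = 0;  Δ = 0.5684;  z = -0.3426 or 0.2323 → z<0 root = -0.3426
x = -0.0472, y = 0.2114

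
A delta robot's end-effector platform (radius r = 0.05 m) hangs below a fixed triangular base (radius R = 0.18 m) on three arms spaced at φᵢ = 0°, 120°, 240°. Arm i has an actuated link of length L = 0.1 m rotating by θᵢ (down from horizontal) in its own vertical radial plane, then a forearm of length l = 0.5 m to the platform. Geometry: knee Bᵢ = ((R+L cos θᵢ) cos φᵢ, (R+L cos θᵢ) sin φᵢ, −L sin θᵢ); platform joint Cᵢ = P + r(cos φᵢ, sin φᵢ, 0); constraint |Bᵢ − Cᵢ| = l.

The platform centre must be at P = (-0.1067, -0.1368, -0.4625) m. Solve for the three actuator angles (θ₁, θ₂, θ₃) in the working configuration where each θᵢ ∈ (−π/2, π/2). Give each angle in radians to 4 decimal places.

θ₁ = 0.9602, θ₂ = 0.7857, θ₃ = -0.3490

arm 1 (φ=0.0°): x'=-0.1067, y'=-0.1368
  e−x'=0.2367;  (l²−L²−(e−x')²−y'²−z²)/2L = -0.2432
  γ=atan2(-0.4625,0.2367)=-1.0978;  ψ=arccos(-0.4682)=2.0580;  θ1=γ+ψ≈0.9602
φ2=120.0° → target in arm frame (-0.0651, 0.1608)
  A cos θ + B sin θ = C:  0.1951·cos θ + -0.4625·sin θ = -0.1892
  √(A²+B²)=0.5020;  θ2 = -1.1716+1.9572 ≈ 0.7857
φ3=240.0° → target in arm frame (0.1718, -0.0240)
  e−x'=-0.0418;  (l²−L²−(e−x')²−y'²−z²)/2L = 0.1188
  √(A²+B²)=0.4644;  θ3 = -1.6610+1.3120 ≈ -0.3490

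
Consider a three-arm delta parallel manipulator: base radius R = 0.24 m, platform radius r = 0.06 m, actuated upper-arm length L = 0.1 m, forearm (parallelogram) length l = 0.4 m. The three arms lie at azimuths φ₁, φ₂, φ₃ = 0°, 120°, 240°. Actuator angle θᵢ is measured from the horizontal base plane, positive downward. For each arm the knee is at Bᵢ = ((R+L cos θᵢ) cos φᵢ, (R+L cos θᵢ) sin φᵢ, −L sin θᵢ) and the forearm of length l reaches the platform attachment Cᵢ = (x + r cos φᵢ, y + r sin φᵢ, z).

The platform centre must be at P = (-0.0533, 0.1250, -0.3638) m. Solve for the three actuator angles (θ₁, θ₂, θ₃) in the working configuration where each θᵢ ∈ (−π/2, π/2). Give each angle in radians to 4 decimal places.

θ₁ = 1.2216, θ₂ = -0.0876, θ₃ = 1.3966

rotate P by −φ1: (-0.0533, 0.1250, -0.3638)
  e−x'=0.2333;  (l²−L²−(e−x')²−y'²−z²)/2L = -0.2620
  θ1 = atan2(B,A) + arccos(C/0.4322) = 1.2216
arm 2 (φ=120.0°): x'=0.1349, y'=-0.0163
  A=0.0451, B=-0.3638, C=(l²−L²−A²−y'²−z²)/(2L)=0.0767
  √(A²+B²)=0.3666;  θ2 = -1.4475+1.3599 ≈ -0.0876
rotate P by −φ3: (-0.0816, -0.1087, -0.3638)
  e−x'=0.2616;  (l²−L²−(e−x')²−y'²−z²)/2L = -0.3130
  θ3 = atan2(B,A) + arccos(C/0.4481) = 1.3966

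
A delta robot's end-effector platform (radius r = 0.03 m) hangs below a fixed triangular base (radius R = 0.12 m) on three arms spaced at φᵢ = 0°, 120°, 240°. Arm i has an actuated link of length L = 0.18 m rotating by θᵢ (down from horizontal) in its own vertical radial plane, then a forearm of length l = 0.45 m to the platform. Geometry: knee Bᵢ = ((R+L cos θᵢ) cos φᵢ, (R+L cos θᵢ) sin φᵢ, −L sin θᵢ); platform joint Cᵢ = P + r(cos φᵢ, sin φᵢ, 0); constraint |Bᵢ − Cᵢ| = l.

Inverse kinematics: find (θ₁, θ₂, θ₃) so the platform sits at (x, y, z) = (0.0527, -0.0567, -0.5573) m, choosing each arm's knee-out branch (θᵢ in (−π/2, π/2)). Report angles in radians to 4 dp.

θ₁ = 0.8729, θ₂ = 1.2217, θ₃ = 0.9601

arm 1 (φ=0.0°): x'=0.0527, y'=-0.0567
  e−x'=0.0373;  (l²−L²−(e−x')²−y'²−z²)/2L = -0.4030
  √(A²+B²)=0.5585;  θ1 = -1.5040+2.3769 ≈ 0.8729
φ2=120.0° → target in arm frame (-0.0755, -0.0173)
  e−x'=0.1655;  (l²−L²−(e−x')²−y'²−z²)/2L = -0.4671
  γ=atan2(-0.5573,0.1655)=-1.2822;  ψ=arccos(-0.8035)=2.5039;  θ2=γ+ψ≈1.2217
rotate P by −φ3: (0.0228, 0.0740, -0.5573)
  A=0.0672, B=-0.5573, C=(l²−L²−A²−y'²−z²)/(2L)=-0.4180
  θ3 = atan2(B,A) + arccos(C/0.5613) = 0.9601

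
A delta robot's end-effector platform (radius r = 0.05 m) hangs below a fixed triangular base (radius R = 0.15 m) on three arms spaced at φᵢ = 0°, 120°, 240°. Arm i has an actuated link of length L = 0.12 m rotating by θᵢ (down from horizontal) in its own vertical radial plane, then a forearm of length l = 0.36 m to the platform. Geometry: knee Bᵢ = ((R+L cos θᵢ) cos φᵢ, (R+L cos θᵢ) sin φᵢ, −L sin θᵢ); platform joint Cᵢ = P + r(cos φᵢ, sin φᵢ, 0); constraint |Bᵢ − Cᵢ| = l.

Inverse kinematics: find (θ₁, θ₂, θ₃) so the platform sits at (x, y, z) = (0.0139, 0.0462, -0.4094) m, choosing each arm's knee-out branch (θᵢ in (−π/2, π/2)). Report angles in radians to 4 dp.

rotate P by −φ1: (0.0139, 0.0462, -0.4094)
  A cos θ + B sin θ = C:  0.0861·cos θ + -0.4094·sin θ = -0.2582
  θ1 = atan2(B,A) + arccos(C/0.4184) = 0.8723
rotate P by −φ2: (0.0331, -0.0351, -0.4094)
  A=0.0669, B=-0.4094, C=(l²−L²−A²−y'²−z²)/(2L)=-0.2422
  θ2 = atan2(B,A) + arccos(C/0.4148) = 0.7855
φ3=240.0° → target in arm frame (-0.0470, -0.0111)
  e−x'=0.1470;  (l²−L²−(e−x')²−y'²−z²)/2L = -0.3089
  γ=atan2(-0.4094,0.1470)=-1.2262;  ψ=arccos(-0.7101)=2.3604;  θ3=γ+ψ≈1.1342

θ₁ = 0.8723, θ₂ = 0.7855, θ₃ = 1.1342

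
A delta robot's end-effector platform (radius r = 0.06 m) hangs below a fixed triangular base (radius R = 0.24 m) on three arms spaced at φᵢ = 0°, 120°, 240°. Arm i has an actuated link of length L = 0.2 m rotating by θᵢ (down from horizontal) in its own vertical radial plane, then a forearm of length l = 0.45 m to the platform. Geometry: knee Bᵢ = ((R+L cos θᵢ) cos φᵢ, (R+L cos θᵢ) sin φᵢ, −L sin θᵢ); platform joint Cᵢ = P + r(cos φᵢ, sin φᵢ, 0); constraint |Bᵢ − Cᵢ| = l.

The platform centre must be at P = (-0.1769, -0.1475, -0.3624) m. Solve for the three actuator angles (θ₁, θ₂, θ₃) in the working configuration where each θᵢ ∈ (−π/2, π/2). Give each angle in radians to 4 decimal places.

θ₁ = 1.3963, θ₂ = 0.9599, θ₃ = -0.2619

φ1=0.0° → target in arm frame (-0.1769, -0.1475)
  A=0.3569, B=-0.3624, C=(l²−L²−A²−y'²−z²)/(2L)=-0.2949
  √(A²+B²)=0.5086;  θ1 = -0.7930+2.1893 ≈ 1.3963
φ2=120.0° → target in arm frame (-0.0393, 0.2269)
  A=0.2193, B=-0.3624, C=(l²−L²−A²−y'²−z²)/(2L)=-0.1711
  √(A²+B²)=0.4236;  θ2 = -1.0266+1.9865 ≈ 0.9599
arm 3 (φ=240.0°): x'=0.2162, y'=-0.0794
  A cos θ + B sin θ = C:  -0.0362·cos θ + -0.3624·sin θ = 0.0589
  θ3 = atan2(B,A) + arccos(C/0.3642) = -0.2619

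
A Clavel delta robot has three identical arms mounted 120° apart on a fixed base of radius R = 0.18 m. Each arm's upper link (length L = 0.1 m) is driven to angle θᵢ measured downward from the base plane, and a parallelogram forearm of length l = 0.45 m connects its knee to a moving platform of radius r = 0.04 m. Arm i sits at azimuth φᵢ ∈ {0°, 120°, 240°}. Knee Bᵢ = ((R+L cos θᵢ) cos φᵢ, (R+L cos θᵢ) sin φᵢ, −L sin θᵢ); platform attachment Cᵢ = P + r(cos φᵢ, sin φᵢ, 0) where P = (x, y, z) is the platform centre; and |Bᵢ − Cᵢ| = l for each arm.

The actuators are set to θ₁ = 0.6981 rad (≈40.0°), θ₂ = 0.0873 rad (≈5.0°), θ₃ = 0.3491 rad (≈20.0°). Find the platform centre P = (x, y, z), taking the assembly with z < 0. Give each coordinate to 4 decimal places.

φ1=0.0°: virtual centre (0.2166, 0.0000, -0.0643), radius l
arm 2 at φ=120.0°: (R−r)+L cos θ2 = 0.2396;  S2 = (-0.1198, 0.2075, -0.0087)
S3 = (0.2340·cos240.0°, 0.2340·sin240.0°, -0.0342) = (-0.1170, -0.2026, -0.0342)
|S₂|²−|S₁|² = 0.0064;  |S₃|²−|S₁|² = 0.0049
linear system: -0.6728x+0.4150y = 0.0064−0.1111z; -0.6672x+-0.4052y = 0.0049−0.0601z
det = 0.5496;  x = -0.0084+0.1274z,  y = 0.0019+-0.0613z
quadratic in z: (1.0200)z²+(0.0710)z+(-0.1477)=0, √Δ=0.7796 → z ∈ {-0.4170, 0.3474}; z = -0.4170 (taking z<0)
x = -0.0615, y = 0.0274

(-0.0615, 0.0274, -0.4170)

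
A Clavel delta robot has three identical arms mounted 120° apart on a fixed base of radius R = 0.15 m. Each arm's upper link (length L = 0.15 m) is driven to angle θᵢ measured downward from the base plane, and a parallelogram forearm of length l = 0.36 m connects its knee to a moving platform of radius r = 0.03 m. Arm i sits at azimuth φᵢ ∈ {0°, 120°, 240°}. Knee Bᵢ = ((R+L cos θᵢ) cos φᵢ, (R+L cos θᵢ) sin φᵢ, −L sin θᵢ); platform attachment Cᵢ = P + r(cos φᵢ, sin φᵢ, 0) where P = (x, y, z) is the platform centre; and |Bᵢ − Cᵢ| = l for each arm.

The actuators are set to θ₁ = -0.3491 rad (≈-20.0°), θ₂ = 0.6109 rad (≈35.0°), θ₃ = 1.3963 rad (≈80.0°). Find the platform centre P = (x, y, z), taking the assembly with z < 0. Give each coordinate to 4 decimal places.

(0.1657, 0.1093, -0.2782)

arm 1 at φ=0.0°: e+L cos θ1 = 0.2610;  O1 = (0.2610, 0.0000, 0.0513)
O2 = (0.2429·cos120.0°, 0.2429·sin120.0°, -0.0860) = (-0.1214, 0.2103, -0.0860)
arm 3 at φ=240.0°: e+L cos θ3 = 0.1460;  O3 = (-0.0730, -0.1265, -0.1477)
|O₂|²−|O₁|² = -0.0043;  |O₃|²−|O₁|² = -0.0276
plane₁₂: -0.7648x+0.4207y+-0.2747z = -0.0043
Cramer: x(z) = 0.0268-0.4994z;  y(z) = 0.0383-0.2549z
into |P−O₁|² = l²: 1.3144z² + 0.1117z + -0.0707 = 0;  Δ = 0.3840;  z = -0.2782 or 0.1932 → z<0 root = -0.2782
x = 0.1657, y = 0.1093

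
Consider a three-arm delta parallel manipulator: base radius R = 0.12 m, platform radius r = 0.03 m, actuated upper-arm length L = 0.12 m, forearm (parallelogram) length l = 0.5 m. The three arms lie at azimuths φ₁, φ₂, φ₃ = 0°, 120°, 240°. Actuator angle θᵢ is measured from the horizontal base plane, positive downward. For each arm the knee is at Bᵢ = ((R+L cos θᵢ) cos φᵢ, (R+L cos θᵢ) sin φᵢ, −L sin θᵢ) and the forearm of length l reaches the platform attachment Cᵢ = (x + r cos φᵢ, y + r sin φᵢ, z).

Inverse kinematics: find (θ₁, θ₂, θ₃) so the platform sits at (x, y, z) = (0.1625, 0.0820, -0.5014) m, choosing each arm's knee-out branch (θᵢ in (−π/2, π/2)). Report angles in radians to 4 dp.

arm 1 (φ=0.0°): x'=0.1625, y'=0.0820
  A cos θ + B sin θ = C:  -0.0725·cos θ + -0.5014·sin θ = -0.1158
  γ=atan2(-0.5014,-0.0725)=-1.7144;  ψ=arccos(-0.2285)=1.8013;  θ1=γ+ψ≈0.0869
arm 2 (φ=120.0°): x'=-0.0102, y'=-0.1817
  A=0.1002, B=-0.5014, C=(l²−L²−A²−y'²−z²)/(2L)=-0.2453
  √(A²+B²)=0.5113;  θ2 = -1.3735+2.0712 ≈ 0.6977
rotate P by −φ3: (-0.1523, 0.0997, -0.5014)
  A=0.2423, B=-0.5014, C=(l²−L²−A²−y'²−z²)/(2L)=-0.3518
  θ3 = atan2(B,A) + arccos(C/0.5569) = 1.1340

θ₁ = 0.0869, θ₂ = 0.6977, θ₃ = 1.1340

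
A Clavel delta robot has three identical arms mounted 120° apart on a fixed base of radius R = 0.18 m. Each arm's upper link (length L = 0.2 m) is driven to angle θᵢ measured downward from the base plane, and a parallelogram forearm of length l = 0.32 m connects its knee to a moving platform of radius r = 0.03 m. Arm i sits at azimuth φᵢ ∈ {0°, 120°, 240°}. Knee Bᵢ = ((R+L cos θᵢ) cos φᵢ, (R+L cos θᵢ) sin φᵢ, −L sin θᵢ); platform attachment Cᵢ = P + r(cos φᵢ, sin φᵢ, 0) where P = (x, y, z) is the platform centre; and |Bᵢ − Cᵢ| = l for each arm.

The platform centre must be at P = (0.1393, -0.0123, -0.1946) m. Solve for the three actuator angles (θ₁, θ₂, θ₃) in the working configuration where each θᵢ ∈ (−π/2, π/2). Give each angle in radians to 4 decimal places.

θ₁ = -0.2616, θ₂ = 1.2215, θ₃ = 1.1345

φ1=0.0° → target in arm frame (0.1393, -0.0123)
  A=0.0107, B=-0.1946, C=(l²−L²−A²−y'²−z²)/(2L)=0.0607
  √(A²+B²)=0.1949;  θ1 = -1.5159+1.2543 ≈ -0.2616
arm 2 (φ=120.0°): x'=-0.0803, y'=-0.1145
  A cos θ + B sin θ = C:  0.2303·cos θ + -0.1946·sin θ = -0.1040
  γ=atan2(-0.1946,0.2303)=-0.7016;  ψ=arccos(-0.3451)=1.9231;  θ2=γ+ψ≈1.2215
arm 3 (φ=240.0°): x'=-0.0590, y'=0.1268
  A=0.2090, B=-0.1946, C=(l²−L²−A²−y'²−z²)/(2L)=-0.0881
  γ=atan2(-0.1946,0.2090)=-0.7497;  ψ=arccos(-0.3084)=1.8843;  θ3=γ+ψ≈1.1345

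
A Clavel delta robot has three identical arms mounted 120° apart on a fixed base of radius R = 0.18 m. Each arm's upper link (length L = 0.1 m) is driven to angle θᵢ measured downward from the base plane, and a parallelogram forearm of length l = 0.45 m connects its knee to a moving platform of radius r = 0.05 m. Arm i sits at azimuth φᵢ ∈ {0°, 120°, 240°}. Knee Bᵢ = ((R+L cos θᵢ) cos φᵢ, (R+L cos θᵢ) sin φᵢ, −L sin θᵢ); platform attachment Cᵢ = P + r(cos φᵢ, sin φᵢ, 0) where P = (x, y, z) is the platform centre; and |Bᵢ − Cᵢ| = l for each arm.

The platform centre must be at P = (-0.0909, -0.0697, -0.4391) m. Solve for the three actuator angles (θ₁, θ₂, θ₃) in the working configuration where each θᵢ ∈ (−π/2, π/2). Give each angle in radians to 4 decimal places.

arm 1 (φ=0.0°): x'=-0.0909, y'=-0.0697
  e−x'=0.2209;  (l²−L²−(e−x')²−y'²−z²)/2L = -0.2698
  √(A²+B²)=0.4915;  θ1 = -1.1047+2.1519 ≈ 1.0472
rotate P by −φ2: (-0.0149, 0.1136, -0.4391)
  A=0.1449, B=-0.4391, C=(l²−L²−A²−y'²−z²)/(2L)=-0.1710
  γ=atan2(-0.4391,0.1449)=-1.2520;  ψ=arccos(-0.3699)=1.9497;  θ2=γ+ψ≈0.6977
φ3=240.0° → target in arm frame (0.1058, -0.0439)
  A cos θ + B sin θ = C:  0.0242·cos θ + -0.4391·sin θ = -0.0141
  √(A²+B²)=0.4398;  θ3 = -1.5158+1.6028 ≈ 0.0871

θ₁ = 1.0472, θ₂ = 0.6977, θ₃ = 0.0871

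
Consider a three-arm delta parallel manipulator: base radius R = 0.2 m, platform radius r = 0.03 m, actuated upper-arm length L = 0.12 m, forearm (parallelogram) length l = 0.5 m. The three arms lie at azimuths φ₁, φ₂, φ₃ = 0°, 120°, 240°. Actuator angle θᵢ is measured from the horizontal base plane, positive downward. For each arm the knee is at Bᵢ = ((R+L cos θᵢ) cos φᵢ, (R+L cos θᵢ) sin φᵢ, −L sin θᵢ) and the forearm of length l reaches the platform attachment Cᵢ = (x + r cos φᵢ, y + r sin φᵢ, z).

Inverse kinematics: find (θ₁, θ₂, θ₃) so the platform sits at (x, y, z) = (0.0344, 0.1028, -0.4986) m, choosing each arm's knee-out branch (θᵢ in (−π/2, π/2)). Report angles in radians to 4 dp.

arm 1 (φ=0.0°): x'=0.0344, y'=0.1028
  e−x'=0.1356;  (l²−L²−(e−x')²−y'²−z²)/2L = -0.1748
  θ1 = atan2(B,A) + arccos(C/0.5167) = 0.6107
φ2=120.0° → target in arm frame (0.0718, -0.0812)
  e−x'=0.0982;  (l²−L²−(e−x')²−y'²−z²)/2L = -0.1218
  √(A²+B²)=0.5082;  θ2 = -1.3764+1.8128 ≈ 0.4364
arm 3 (φ=240.0°): x'=-0.1062, y'=-0.0216
  A=0.2762, B=-0.4986, C=(l²−L²−A²−y'²−z²)/(2L)=-0.3740
  √(A²+B²)=0.5700;  θ3 = -1.0649+2.2866 ≈ 1.2217

θ₁ = 0.6107, θ₂ = 0.4364, θ₃ = 1.2217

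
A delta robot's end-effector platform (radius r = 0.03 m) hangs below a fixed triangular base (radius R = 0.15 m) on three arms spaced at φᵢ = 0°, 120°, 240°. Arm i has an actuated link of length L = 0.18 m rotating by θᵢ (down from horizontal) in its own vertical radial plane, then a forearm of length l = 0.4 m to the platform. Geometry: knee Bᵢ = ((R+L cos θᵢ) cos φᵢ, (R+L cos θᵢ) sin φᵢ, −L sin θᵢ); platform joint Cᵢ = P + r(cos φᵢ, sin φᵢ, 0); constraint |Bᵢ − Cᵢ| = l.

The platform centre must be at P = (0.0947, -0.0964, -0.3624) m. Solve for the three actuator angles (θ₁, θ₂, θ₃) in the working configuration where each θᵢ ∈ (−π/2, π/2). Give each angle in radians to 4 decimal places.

rotate P by −φ1: (0.0947, -0.0964, -0.3624)
  e−x'=0.0253;  (l²−L²−(e−x')²−y'²−z²)/2L = -0.0380
  θ1 = atan2(B,A) + arccos(C/0.3633) = 0.1744
arm 2 (φ=120.0°): x'=-0.1308, y'=-0.0338
  e−x'=0.2508;  (l²−L²−(e−x')²−y'²−z²)/2L = -0.1883
  θ2 = atan2(B,A) + arccos(C/0.4407) = 1.0469
rotate P by −φ3: (0.0361, 0.1302, -0.3624)
  A cos θ + B sin θ = C:  0.0839·cos θ + -0.3624·sin θ = -0.0770
  γ=atan2(-0.3624,0.0839)=-1.3434;  ψ=arccos(-0.2070)=1.7793;  θ3=γ+ψ≈0.4359

θ₁ = 0.1744, θ₂ = 1.0469, θ₃ = 0.4359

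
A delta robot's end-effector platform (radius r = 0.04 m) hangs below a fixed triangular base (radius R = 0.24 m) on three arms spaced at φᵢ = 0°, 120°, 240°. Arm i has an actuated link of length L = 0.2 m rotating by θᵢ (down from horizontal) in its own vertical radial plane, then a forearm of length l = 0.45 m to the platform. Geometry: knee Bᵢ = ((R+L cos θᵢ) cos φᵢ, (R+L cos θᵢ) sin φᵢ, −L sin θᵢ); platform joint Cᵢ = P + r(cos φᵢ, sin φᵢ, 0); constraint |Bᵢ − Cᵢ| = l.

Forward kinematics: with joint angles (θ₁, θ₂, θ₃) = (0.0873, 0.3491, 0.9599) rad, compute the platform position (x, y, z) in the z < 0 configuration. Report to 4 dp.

(0.0760, 0.0789, -0.3204)

φ1=0.0°: virtual centre (0.3992, 0.0000, -0.0174), radius l
φ2=120.0°: virtual centre (-0.1940, 0.3360, -0.0684), radius l
S3 = (0.3147·cos240.0°, 0.3147·sin240.0°, -0.1638) = (-0.1574, -0.2726, -0.1638)
eliminate P² terms by subtracting sphere 1 from 2 and 3
[-1.1864 0.6719 -0.1019]·P = -0.0045;  [-1.1132 -0.5451 -0.2928]·P = -0.0338
Cramer: x(z) = 0.0181-0.1809z;  y(z) = 0.0251-0.1677z
quadratic in z: (1.0608)z²+(0.1643)z+(-0.0563)=0, √Δ=0.5155 → z ∈ {-0.3204, 0.1655}; z = -0.3204 (taking z<0)
x = 0.0760, y = 0.0789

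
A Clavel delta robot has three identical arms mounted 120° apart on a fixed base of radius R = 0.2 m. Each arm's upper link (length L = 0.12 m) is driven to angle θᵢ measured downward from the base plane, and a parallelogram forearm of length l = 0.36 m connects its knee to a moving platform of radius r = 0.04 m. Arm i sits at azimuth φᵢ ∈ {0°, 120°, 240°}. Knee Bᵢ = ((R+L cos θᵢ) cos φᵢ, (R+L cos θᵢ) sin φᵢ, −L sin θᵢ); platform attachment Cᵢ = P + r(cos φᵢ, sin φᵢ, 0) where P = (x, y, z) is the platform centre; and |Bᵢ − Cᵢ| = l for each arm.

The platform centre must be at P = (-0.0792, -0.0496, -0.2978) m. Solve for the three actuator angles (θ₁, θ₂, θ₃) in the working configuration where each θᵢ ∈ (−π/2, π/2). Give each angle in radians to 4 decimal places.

rotate P by −φ1: (-0.0792, -0.0496, -0.2978)
  A=0.2392, B=-0.2978, C=(l²−L²−A²−y'²−z²)/(2L)=-0.1382
  γ=atan2(-0.2978,0.2392)=-0.8941;  ψ=arccos(-0.3617)=1.9409;  θ1=γ+ψ≈1.0468
arm 2 (φ=120.0°): x'=-0.0034, y'=0.0934
  A cos θ + B sin θ = C:  0.1634·cos θ + -0.2978·sin θ = -0.0370
  γ=atan2(-0.2978,0.1634)=-1.0691;  ψ=arccos(-0.1091)=1.6801;  θ2=γ+ψ≈0.6110
rotate P by −φ3: (0.0826, -0.0438, -0.2978)
  e−x'=0.0774;  (l²−L²−(e−x')²−y'²−z²)/2L = 0.0775
  √(A²+B²)=0.3077;  θ3 = -1.3164+1.3162 ≈ -0.0002

θ₁ = 1.0468, θ₂ = 0.6110, θ₃ = -0.0002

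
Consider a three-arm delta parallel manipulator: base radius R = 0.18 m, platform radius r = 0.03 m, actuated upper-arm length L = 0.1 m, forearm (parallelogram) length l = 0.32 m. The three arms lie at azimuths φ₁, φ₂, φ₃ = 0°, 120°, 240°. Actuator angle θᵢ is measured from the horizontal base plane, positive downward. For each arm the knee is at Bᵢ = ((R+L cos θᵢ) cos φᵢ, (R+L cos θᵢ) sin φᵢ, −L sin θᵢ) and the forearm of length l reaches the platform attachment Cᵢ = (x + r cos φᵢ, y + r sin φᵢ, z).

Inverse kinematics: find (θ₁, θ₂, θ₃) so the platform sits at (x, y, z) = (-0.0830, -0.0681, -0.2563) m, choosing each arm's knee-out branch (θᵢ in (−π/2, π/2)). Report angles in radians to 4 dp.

arm 1 (φ=0.0°): x'=-0.0830, y'=-0.0681
  A=0.2330, B=-0.2563, C=(l²−L²−A²−y'²−z²)/(2L)=-0.1611
  θ1 = atan2(B,A) + arccos(C/0.3464) = 1.2215
rotate P by −φ2: (-0.0175, 0.1059, -0.2563)
  e−x'=0.1675;  (l²−L²−(e−x')²−y'²−z²)/2L = -0.0628
  γ=atan2(-0.2563,0.1675)=-0.9920;  ψ=arccos(-0.2051)=1.7774;  θ2=γ+ψ≈0.7854
rotate P by −φ3: (0.1005, -0.0378, -0.2563)
  A=0.0495, B=-0.2563, C=(l²−L²−A²−y'²−z²)/(2L)=0.1141
  γ=atan2(-0.2563,0.0495)=-1.3799;  ψ=arccos(0.4372)=1.1183;  θ3=γ+ψ≈-0.2616

θ₁ = 1.2215, θ₂ = 0.7854, θ₃ = -0.2616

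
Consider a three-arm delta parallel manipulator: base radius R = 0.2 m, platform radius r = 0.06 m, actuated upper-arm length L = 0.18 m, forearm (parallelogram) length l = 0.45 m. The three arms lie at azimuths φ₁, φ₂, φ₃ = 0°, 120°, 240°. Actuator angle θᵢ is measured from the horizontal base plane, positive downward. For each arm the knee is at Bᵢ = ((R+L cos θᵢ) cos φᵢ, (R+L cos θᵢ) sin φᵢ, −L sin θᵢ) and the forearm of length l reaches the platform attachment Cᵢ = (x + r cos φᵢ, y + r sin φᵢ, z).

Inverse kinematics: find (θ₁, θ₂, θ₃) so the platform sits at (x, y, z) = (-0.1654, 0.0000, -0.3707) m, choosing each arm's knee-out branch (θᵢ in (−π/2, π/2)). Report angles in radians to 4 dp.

φ1=0.0° → target in arm frame (-0.1654, 0.0000)
  A=0.3054, B=-0.3707, C=(l²−L²−A²−y'²−z²)/(2L)=-0.1683
  θ1 = atan2(B,A) + arccos(C/0.4803) = 1.0471
rotate P by −φ2: (0.0827, 0.1432, -0.3707)
  e−x'=0.0573;  (l²−L²−(e−x')²−y'²−z²)/2L = 0.0247
  √(A²+B²)=0.3751;  θ2 = -1.4174+1.5050 ≈ 0.0875
arm 3 (φ=240.0°): x'=0.0827, y'=-0.1432
  e−x'=0.0573;  (l²−L²−(e−x')²−y'²−z²)/2L = 0.0247
  θ3 = atan2(B,A) + arccos(C/0.3751) = 0.0875

θ₁ = 1.0471, θ₂ = 0.0875, θ₃ = 0.0875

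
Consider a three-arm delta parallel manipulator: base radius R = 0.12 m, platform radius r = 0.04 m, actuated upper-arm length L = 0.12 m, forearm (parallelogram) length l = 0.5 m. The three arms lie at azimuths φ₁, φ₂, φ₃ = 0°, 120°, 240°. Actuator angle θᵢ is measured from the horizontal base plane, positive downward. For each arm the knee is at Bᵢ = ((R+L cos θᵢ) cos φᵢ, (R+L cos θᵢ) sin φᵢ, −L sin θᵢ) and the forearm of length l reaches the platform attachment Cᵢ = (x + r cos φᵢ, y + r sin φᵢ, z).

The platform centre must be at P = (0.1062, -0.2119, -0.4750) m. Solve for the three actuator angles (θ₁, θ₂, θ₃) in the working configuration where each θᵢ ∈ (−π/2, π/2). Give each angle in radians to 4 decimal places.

θ₁ = 0.2621, θ₂ = 1.3091, θ₃ = 0.1748

φ1=0.0° → target in arm frame (0.1062, -0.2119)
  A cos θ + B sin θ = C:  -0.0262·cos θ + -0.4750·sin θ = -0.1484
  √(A²+B²)=0.4757;  θ1 = -1.6259+1.8880 ≈ 0.2621
φ2=120.0° → target in arm frame (-0.2366, 0.0140)
  A=0.3166, B=-0.4750, C=(l²−L²−A²−y'²−z²)/(2L)=-0.3769
  √(A²+B²)=0.5708;  θ2 = -0.9829+2.2920 ≈ 1.3091
rotate P by −φ3: (0.1304, 0.1979, -0.4750)
  A cos θ + B sin θ = C:  -0.0504·cos θ + -0.4750·sin θ = -0.1322
  γ=atan2(-0.4750,-0.0504)=-1.6765;  ψ=arccos(-0.2769)=1.8513;  θ3=γ+ψ≈0.1748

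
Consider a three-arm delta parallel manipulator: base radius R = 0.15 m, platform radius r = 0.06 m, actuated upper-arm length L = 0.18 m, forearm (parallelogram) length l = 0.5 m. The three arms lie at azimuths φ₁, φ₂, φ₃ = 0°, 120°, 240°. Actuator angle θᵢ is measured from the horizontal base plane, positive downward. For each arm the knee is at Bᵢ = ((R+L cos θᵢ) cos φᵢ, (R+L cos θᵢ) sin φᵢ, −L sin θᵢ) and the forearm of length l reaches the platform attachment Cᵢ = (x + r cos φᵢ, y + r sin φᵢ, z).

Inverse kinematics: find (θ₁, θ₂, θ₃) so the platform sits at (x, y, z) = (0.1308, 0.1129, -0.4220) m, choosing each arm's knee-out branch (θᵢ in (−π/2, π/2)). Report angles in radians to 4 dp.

θ₁ = -0.2616, θ₂ = 0.0875, θ₃ = 0.6980

rotate P by −φ1: (0.1308, 0.1129, -0.4220)
  A cos θ + B sin θ = C:  -0.0408·cos θ + -0.4220·sin θ = 0.0697
  θ1 = atan2(B,A) + arccos(C/0.4240) = -0.2616
arm 2 (φ=120.0°): x'=0.0324, y'=-0.1697
  e−x'=0.0576;  (l²−L²−(e−x')²−y'²−z²)/2L = 0.0205
  θ2 = atan2(B,A) + arccos(C/0.4259) = 0.0875
rotate P by −φ3: (-0.1632, 0.0568, -0.4220)
  e−x'=0.2532;  (l²−L²−(e−x')²−y'²−z²)/2L = -0.0773
  √(A²+B²)=0.4921;  θ3 = -1.0304+1.7284 ≈ 0.6980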